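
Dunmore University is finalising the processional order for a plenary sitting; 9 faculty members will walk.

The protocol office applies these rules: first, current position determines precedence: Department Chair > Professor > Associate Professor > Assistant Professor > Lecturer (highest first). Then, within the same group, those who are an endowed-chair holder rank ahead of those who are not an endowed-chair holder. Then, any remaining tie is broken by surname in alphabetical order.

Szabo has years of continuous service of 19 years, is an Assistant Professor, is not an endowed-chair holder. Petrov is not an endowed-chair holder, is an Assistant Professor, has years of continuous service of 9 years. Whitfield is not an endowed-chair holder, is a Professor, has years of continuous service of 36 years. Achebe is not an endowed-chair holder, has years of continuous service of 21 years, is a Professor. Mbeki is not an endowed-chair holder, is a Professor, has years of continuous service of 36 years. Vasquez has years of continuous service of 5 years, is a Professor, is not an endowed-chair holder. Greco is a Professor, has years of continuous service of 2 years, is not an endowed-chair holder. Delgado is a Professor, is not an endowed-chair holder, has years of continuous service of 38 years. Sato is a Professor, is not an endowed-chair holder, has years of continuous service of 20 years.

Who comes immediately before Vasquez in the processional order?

Sato

By current position: Achebe, Delgado, Greco, Mbeki, Sato, Vasquez and Whitfield (Professor); then Petrov and Szabo (Assistant Professor).
Achebe, Delgado, Greco, Mbeki, Sato, Vasquez and Whitfield are each not an endowed-chair holder, so the next rule applies.
Among Achebe, Delgado, Greco, Mbeki, Sato, Vasquez and Whitfield, alphabetically by surname: Achebe before Delgado before Greco before Mbeki before Sato before Vasquez before Whitfield.
Petrov and Szabo are each not an endowed-chair holder, so the next rule applies.
Among Petrov and Szabo, alphabetically by surname: Petrov before Szabo.
Order: Achebe, Delgado, Greco, Mbeki, Sato, Vasquez, Whitfield, Petrov, Szabo.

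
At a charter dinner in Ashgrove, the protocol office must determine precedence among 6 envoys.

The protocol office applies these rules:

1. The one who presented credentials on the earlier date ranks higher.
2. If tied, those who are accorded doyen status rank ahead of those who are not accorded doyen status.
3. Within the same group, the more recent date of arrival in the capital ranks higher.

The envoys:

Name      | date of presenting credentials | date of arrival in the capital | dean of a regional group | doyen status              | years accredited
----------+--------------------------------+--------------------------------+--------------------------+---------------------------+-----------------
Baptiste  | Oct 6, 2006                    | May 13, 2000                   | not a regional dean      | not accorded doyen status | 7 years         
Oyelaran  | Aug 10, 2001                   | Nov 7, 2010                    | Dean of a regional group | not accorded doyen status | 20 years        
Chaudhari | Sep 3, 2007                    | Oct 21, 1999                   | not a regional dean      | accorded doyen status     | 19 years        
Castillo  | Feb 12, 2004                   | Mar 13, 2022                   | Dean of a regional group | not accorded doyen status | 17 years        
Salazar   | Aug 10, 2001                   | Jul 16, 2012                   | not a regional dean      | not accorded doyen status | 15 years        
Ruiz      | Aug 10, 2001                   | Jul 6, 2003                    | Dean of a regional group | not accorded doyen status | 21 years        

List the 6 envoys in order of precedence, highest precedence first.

By date of presenting credentials (earlier first): Salazar, Oyelaran and Ruiz (each Aug 10, 2001); then Castillo (Feb 12, 2004); then Baptiste (Oct 6, 2006); then Chaudhari (Sep 3, 2007).
Salazar, Oyelaran and Ruiz are each not accorded doyen status, so the next rule applies.
Among Salazar, Oyelaran and Ruiz, by date of arrival in the capital (later first): Salazar (Jul 16, 2012) before Oyelaran (Nov 7, 2010) before Ruiz (Jul 6, 2003).
Full order: Salazar, Oyelaran, Ruiz, Castillo, Baptiste, Chaudhari.

Salazar, Oyelaran, Ruiz, Castillo, Baptiste, Chaudhari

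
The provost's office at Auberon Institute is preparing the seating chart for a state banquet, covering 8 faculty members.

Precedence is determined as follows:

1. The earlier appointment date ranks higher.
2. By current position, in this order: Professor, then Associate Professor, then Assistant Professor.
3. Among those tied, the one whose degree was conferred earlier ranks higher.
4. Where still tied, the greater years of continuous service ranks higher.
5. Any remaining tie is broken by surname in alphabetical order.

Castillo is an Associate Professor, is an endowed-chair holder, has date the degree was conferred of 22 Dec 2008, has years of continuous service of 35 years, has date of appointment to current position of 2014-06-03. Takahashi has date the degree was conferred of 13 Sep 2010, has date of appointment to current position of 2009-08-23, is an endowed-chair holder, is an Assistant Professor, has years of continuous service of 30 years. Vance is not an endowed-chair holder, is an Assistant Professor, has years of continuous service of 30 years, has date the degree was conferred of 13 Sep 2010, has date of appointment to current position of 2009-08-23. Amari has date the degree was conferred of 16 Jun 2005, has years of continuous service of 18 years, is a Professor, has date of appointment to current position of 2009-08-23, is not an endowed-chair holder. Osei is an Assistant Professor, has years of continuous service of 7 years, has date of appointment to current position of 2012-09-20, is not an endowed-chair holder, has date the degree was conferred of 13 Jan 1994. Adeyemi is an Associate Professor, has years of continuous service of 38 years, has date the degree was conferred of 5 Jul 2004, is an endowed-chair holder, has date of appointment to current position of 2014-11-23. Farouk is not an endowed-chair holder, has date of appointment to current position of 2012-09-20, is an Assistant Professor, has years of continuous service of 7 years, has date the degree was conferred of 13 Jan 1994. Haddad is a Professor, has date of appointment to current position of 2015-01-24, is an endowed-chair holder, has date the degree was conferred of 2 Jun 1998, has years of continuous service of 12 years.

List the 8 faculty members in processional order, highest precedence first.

By date of appointment to current position (earlier first): Amari, Takahashi and Vance (each 2009-08-23); then Farouk and Osei (both 2012-09-20); then Castillo (2014-06-03); then Adeyemi (2014-11-23); then Haddad (2015-01-24).
Among Amari, Takahashi and Vance, by current position: Amari (Professor) before Takahashi and Vance (Assistant Professor).
Takahashi and Vance both have date the degree was conferred 13 Sep 2010, so the next rule applies.
Takahashi and Vance both have years of continuous service 30 years, so the next rule applies.
Among Takahashi and Vance, alphabetically by surname: Takahashi before Vance.
Farouk and Osei are each Assistant Professor, so the next rule applies.
Farouk and Osei both have date the degree was conferred 13 Jan 1994, so the next rule applies.
Farouk and Osei both have years of continuous service 7 years, so the next rule applies.
Among Farouk and Osei, alphabetically by surname: Farouk before Osei.
Full order: Amari, Takahashi, Vance, Farouk, Osei, Castillo, Adeyemi, Haddad.

Amari, Takahashi, Vance, Farouk, Osei, Castillo, Adeyemi, Haddad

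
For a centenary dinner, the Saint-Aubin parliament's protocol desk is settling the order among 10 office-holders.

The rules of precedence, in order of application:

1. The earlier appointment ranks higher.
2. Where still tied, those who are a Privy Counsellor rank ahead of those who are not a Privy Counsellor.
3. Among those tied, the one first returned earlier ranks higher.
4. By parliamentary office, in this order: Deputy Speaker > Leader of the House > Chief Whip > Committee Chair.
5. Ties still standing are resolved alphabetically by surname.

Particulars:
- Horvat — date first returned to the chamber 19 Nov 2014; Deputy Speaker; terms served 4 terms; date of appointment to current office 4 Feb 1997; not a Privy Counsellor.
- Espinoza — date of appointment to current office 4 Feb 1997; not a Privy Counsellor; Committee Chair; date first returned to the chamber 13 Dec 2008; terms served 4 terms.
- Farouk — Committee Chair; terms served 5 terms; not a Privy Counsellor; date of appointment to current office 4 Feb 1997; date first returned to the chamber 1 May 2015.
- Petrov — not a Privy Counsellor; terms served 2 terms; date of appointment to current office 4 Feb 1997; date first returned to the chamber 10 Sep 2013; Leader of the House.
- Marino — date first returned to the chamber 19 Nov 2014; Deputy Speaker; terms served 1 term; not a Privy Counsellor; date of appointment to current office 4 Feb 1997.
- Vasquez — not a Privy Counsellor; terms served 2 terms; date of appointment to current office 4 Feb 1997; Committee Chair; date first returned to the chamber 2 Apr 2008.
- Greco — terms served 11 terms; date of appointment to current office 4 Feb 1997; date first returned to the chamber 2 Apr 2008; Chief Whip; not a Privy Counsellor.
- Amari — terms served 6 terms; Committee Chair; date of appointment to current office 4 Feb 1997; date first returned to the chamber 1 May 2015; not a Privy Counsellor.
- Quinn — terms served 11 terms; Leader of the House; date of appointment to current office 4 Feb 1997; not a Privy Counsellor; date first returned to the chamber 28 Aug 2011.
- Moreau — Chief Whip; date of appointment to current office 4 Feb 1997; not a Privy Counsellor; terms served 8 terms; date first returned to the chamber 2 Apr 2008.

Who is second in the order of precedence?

By date of appointment to current office (earlier first): Greco, Moreau, Vasquez, Espinoza, Quinn, Petrov, Horvat, Marino, Amari and Farouk (each 4 Feb 1997).
Greco, Moreau, Vasquez, Espinoza, Quinn, Petrov, Horvat, Marino, Amari and Farouk are each not a Privy Counsellor, so the next rule applies.
Among Greco, Moreau, Vasquez, Espinoza, Quinn, Petrov, Horvat, Marino, Amari and Farouk, by date first returned to the chamber (earlier first): Greco, Moreau and Vasquez (2 Apr 2008) before Espinoza (13 Dec 2008) before Quinn (28 Aug 2011) before Petrov (10 Sep 2013) before Horvat and Marino (19 Nov 2014) before Amari and Farouk (1 May 2015).
Among Greco, Moreau and Vasquez, by parliamentary office: Greco and Moreau (Chief Whip) before Vasquez (Committee Chair).
Among Greco and Moreau, alphabetically by surname: Greco before Moreau.
Horvat and Marino are each Deputy Speaker, so the next rule applies.
Among Horvat and Marino, alphabetically by surname: Horvat before Marino.
Amari and Farouk are each Committee Chair, so the next rule applies.
Among Amari and Farouk, alphabetically by surname: Amari before Farouk.
Order: Greco, Moreau, Vasquez, Espinoza, Quinn, Petrov, Horvat, Marino, Amari, Farouk.

Moreau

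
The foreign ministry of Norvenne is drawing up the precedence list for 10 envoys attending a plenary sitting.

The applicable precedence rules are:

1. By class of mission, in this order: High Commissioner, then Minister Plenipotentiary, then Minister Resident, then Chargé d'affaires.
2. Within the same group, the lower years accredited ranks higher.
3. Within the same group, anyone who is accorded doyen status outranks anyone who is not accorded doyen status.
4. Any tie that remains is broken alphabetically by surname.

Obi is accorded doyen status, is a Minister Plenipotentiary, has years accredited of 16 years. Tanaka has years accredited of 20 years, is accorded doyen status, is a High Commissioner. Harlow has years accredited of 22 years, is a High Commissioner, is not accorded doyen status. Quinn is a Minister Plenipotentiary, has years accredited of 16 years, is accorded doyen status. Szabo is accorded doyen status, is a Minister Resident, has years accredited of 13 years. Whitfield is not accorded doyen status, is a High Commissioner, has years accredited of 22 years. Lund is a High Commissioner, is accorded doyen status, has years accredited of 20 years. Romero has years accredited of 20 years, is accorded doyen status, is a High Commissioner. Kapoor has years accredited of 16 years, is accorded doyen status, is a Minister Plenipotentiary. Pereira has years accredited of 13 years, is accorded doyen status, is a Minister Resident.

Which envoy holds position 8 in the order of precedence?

Quinn

By class of mission: Lund, Romero, Tanaka, Harlow and Whitfield (High Commissioner); then Kapoor, Obi and Quinn (Minister Plenipotentiary); then Pereira and Szabo (Minister Resident).
Among Lund, Romero, Tanaka, Harlow and Whitfield, by years accredited (lower first): Lund, Romero and Tanaka (20 years) before Harlow and Whitfield (22 years).
Lund, Romero and Tanaka are each accorded doyen status, so the next rule applies.
Among Lund, Romero and Tanaka, alphabetically by surname: Lund before Romero before Tanaka.
Harlow and Whitfield are each not accorded doyen status, so the next rule applies.
Among Harlow and Whitfield, alphabetically by surname: Harlow before Whitfield.
Kapoor, Obi and Quinn all have years accredited 16 years, so the next rule applies.
Kapoor, Obi and Quinn are each accorded doyen status, so the next rule applies.
Among Kapoor, Obi and Quinn, alphabetically by surname: Kapoor before Obi before Quinn.
Pereira and Szabo both have years accredited 13 years, so the next rule applies.
Pereira and Szabo are each accorded doyen status, so the next rule applies.
Among Pereira and Szabo, alphabetically by surname: Pereira before Szabo.
Order: Lund, Romero, Tanaka, Harlow, Whitfield, Kapoor, Obi, Quinn, Pereira, Szabo.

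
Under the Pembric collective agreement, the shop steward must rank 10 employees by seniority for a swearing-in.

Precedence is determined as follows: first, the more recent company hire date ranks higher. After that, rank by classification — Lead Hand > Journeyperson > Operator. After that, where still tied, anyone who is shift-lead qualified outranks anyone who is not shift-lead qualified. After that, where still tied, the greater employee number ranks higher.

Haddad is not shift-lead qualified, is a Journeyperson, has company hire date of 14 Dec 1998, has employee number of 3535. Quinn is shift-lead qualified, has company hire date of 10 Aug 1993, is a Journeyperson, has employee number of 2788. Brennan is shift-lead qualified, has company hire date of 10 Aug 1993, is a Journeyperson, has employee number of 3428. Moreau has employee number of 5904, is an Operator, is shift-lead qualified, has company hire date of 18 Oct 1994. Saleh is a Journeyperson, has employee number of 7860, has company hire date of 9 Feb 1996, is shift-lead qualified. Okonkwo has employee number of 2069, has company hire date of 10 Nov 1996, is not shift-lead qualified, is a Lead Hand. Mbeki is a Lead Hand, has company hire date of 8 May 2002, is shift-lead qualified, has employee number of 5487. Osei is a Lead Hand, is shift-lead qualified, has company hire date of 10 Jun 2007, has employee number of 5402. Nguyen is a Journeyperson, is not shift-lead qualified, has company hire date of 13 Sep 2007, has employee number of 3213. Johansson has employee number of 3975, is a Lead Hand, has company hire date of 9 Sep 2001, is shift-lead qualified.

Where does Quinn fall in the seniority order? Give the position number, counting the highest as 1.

By company hire date (later first): Nguyen (13 Sep 2007); then Osei (10 Jun 2007); then Mbeki (8 May 2002); then Johansson (9 Sep 2001); then Haddad (14 Dec 1998); then Okonkwo (10 Nov 1996); then Saleh (9 Feb 1996); then Moreau (18 Oct 1994); then Brennan and Quinn (both 10 Aug 1993).
Brennan and Quinn are each Journeyperson, so the next rule applies.
Brennan and Quinn are each shift-lead qualified, so the next rule applies.
Among Brennan and Quinn, by employee number (higher first): Brennan (3428) before Quinn (2788).
Order: Nguyen, Osei, Mbeki, Johansson, Haddad, Okonkwo, Saleh, Moreau, Brennan, Quinn. So position 10.

10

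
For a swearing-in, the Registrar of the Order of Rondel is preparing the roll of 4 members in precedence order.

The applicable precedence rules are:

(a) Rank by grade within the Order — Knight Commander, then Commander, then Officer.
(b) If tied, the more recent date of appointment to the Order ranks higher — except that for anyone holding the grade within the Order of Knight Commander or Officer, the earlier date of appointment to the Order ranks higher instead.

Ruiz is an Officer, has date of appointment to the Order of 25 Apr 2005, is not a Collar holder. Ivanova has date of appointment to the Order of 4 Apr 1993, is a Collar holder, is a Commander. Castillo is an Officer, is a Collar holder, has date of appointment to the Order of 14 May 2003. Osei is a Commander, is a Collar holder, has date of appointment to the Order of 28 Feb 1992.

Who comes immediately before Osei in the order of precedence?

By grade within the Order: Ivanova and Osei (Commander); then Castillo and Ruiz (Officer).
Among Ivanova and Osei, by date of appointment to the Order (later first): Ivanova (4 Apr 1993) before Osei (28 Feb 1992).
Among Castillo and Ruiz, by date of appointment to the Order (earlier first) (reversed rule for this group): Castillo (14 May 2003) before Ruiz (25 Apr 2005).
Order: Ivanova, Osei, Castillo, Ruiz.

Ivanova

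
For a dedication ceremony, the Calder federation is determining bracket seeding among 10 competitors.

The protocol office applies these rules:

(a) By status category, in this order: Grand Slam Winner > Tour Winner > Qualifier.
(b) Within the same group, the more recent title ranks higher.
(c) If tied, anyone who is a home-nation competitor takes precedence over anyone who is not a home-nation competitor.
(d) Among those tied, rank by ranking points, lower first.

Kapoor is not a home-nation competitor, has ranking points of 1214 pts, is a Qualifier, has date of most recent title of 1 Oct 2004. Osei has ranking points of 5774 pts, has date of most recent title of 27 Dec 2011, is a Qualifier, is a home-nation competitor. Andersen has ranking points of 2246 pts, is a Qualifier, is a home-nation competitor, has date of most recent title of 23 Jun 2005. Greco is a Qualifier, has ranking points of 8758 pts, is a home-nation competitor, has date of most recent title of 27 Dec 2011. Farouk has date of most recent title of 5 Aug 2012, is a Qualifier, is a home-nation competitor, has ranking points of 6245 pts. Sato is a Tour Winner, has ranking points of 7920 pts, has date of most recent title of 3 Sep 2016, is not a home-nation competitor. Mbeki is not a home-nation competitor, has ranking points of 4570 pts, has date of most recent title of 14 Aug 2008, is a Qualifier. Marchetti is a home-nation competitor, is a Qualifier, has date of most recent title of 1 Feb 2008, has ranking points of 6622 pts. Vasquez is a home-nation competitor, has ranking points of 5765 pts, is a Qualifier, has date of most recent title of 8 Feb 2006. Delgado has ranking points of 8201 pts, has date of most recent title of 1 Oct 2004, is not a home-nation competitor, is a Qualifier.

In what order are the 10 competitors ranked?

By status category: Sato (Tour Winner); then Farouk, Osei, Greco, Mbeki, Marchetti, Vasquez, Andersen, Kapoor and Delgado (Qualifier).
Among Farouk, Osei, Greco, Mbeki, Marchetti, Vasquez, Andersen, Kapoor and Delgado, by date of most recent title (later first): Farouk (5 Aug 2012) before Osei and Greco (27 Dec 2011) before Mbeki (14 Aug 2008) before Marchetti (1 Feb 2008) before Vasquez (8 Feb 2006) before Andersen (23 Jun 2005) before Kapoor and Delgado (1 Oct 2004).
Osei and Greco are each a home-nation competitor, so the next rule applies.
Among Osei and Greco, by ranking points (lower first): Osei (5774 pts) before Greco (8758 pts).
Kapoor and Delgado are each not a home-nation competitor, so the next rule applies.
Among Kapoor and Delgado, by ranking points (lower first): Kapoor (1214 pts) before Delgado (8201 pts).
Full order: Sato, Farouk, Osei, Greco, Mbeki, Marchetti, Vasquez, Andersen, Kapoor, Delgado.

Sato, Farouk, Osei, Greco, Mbeki, Marchetti, Vasquez, Andersen, Kapoor, Delgado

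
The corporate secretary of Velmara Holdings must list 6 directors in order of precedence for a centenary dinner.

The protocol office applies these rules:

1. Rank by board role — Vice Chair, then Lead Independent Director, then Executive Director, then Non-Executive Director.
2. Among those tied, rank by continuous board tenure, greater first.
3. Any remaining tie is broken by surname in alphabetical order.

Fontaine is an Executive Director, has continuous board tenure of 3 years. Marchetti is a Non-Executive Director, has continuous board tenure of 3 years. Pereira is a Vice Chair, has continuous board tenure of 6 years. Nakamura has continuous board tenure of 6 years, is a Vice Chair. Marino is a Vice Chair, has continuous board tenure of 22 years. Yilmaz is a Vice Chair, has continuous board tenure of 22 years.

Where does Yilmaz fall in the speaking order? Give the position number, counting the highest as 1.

By board role: Marino, Yilmaz, Nakamura and Pereira (Vice Chair); then Fontaine (Executive Director); then Marchetti (Non-Executive Director).
Among Marino, Yilmaz, Nakamura and Pereira, by continuous board tenure (higher first): Marino and Yilmaz (22 years) before Nakamura and Pereira (6 years).
Among Marino and Yilmaz, alphabetically by surname: Marino before Yilmaz.
Among Nakamura and Pereira, alphabetically by surname: Nakamura before Pereira.
Order: Marino, Yilmaz, Nakamura, Pereira, Fontaine, Marchetti. So position 2.

2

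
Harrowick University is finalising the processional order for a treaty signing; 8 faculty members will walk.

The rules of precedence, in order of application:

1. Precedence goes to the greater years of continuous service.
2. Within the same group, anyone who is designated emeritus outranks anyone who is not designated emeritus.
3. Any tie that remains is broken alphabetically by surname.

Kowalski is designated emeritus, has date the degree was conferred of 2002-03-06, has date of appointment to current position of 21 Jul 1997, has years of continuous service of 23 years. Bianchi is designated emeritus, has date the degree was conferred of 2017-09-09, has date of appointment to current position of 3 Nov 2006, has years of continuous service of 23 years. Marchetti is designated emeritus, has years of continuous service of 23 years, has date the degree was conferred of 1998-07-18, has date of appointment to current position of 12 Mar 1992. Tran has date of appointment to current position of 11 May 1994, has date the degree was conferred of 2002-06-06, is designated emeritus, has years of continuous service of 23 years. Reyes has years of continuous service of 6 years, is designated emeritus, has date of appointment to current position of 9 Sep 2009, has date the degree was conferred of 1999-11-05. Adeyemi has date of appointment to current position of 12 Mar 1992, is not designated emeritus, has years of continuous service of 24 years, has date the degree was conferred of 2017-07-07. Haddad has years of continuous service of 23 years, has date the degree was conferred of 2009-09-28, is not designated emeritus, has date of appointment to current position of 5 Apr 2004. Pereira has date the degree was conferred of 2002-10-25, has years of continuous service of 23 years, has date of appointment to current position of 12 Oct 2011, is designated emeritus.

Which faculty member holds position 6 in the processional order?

By years of continuous service (higher first): Adeyemi (24 years); then Bianchi, Kowalski, Marchetti, Pereira, Tran and Haddad (each 23 years); then Reyes (6 years).
Among Bianchi, Kowalski, Marchetti, Pereira, Tran and Haddad, designated emeritus before not designated emeritus: Bianchi, Kowalski, Marchetti, Pereira and Tran (designated emeritus) before Haddad (not designated emeritus).
Among Bianchi, Kowalski, Marchetti, Pereira and Tran, alphabetically by surname: Bianchi before Kowalski before Marchetti before Pereira before Tran.
Order: Adeyemi, Bianchi, Kowalski, Marchetti, Pereira, Tran, Haddad, Reyes.

Tran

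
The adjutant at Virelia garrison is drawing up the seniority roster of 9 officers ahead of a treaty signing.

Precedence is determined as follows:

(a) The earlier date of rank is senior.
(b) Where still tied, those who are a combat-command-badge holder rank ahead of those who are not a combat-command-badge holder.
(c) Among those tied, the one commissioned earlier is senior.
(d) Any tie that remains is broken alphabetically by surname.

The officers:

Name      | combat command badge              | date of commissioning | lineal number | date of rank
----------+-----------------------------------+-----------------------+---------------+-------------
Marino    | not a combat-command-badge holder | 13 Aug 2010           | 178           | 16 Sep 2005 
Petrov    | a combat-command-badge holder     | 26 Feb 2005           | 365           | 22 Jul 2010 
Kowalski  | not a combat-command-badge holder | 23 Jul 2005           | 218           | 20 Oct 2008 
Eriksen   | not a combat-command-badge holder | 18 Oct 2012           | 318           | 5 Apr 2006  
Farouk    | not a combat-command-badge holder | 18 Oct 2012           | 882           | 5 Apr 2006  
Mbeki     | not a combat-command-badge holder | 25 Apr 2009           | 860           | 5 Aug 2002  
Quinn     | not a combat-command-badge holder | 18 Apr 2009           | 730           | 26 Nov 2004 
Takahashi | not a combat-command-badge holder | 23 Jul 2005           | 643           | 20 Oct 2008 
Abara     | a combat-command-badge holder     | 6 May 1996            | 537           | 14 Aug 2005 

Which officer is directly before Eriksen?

By date of rank (earlier first): Mbeki (5 Aug 2002); then Quinn (26 Nov 2004); then Abara (14 Aug 2005); then Marino (16 Sep 2005); then Eriksen and Farouk (both 5 Apr 2006); then Kowalski and Takahashi (both 20 Oct 2008); then Petrov (22 Jul 2010).
Eriksen and Farouk are each not a combat-command-badge holder, so the next rule applies.
Eriksen and Farouk both have date of commissioning 18 Oct 2012, so the next rule applies.
Among Eriksen and Farouk, alphabetically by surname: Eriksen before Farouk.
Kowalski and Takahashi are each not a combat-command-badge holder, so the next rule applies.
Kowalski and Takahashi both have date of commissioning 23 Jul 2005, so the next rule applies.
Among Kowalski and Takahashi, alphabetically by surname: Kowalski before Takahashi.
Order: Mbeki, Quinn, Abara, Marino, Eriksen, Farouk, Kowalski, Takahashi, Petrov.

Marino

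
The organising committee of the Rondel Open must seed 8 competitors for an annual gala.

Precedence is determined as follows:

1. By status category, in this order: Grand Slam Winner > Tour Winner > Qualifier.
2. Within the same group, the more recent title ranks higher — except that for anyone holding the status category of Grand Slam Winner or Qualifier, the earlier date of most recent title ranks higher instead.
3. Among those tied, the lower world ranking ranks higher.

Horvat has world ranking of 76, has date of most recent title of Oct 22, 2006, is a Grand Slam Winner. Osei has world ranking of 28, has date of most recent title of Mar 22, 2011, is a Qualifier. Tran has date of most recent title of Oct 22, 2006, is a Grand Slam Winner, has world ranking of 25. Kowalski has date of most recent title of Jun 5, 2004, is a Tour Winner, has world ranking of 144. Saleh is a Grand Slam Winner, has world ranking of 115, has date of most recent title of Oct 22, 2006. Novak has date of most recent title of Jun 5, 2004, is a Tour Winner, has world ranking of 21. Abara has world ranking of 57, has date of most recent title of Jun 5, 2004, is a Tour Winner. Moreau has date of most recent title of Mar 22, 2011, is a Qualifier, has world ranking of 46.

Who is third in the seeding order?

Saleh

By status category: Tran, Horvat and Saleh (Grand Slam Winner); then Novak, Abara and Kowalski (Tour Winner); then Osei and Moreau (Qualifier).
Tran, Horvat and Saleh all have date of most recent title Oct 22, 2006, so the next rule applies.
Among Tran, Horvat and Saleh, by world ranking (lower first): Tran (25) before Horvat (76) before Saleh (115).
Novak, Abara and Kowalski all have date of most recent title Jun 5, 2004, so the next rule applies.
Among Novak, Abara and Kowalski, by world ranking (lower first): Novak (21) before Abara (57) before Kowalski (144).
Osei and Moreau both have date of most recent title Mar 22, 2011, so the next rule applies.
Among Osei and Moreau, by world ranking (lower first): Osei (28) before Moreau (46).
Order: Tran, Horvat, Saleh, Novak, Abara, Kowalski, Osei, Moreau.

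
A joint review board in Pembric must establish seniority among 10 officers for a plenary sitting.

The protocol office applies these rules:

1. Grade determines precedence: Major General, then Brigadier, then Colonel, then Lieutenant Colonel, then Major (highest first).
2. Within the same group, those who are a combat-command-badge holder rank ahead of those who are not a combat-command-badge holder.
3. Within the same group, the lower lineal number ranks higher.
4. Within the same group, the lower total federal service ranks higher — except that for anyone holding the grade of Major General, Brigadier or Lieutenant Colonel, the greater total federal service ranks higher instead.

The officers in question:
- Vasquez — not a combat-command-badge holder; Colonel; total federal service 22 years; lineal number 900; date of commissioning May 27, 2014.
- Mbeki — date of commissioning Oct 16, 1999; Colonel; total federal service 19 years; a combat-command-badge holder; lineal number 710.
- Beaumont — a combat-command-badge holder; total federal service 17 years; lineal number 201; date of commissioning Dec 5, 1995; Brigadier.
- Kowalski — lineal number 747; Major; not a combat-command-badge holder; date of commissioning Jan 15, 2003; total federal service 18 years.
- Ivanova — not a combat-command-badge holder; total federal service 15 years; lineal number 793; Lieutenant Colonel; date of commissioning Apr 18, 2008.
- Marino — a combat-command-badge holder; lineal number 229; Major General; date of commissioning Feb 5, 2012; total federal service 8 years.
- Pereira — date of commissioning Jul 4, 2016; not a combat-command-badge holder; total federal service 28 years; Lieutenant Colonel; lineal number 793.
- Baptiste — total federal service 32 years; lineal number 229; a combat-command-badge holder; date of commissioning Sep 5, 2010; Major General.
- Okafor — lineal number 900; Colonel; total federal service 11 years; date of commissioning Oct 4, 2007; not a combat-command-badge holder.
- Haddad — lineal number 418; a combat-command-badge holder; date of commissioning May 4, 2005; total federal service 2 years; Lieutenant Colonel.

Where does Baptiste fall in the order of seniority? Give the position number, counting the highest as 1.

1

By grade: Baptiste and Marino (Major General); then Beaumont (Brigadier); then Mbeki, Okafor and Vasquez (Colonel); then Haddad, Pereira and Ivanova (Lieutenant Colonel); then Kowalski (Major).
Baptiste and Marino are each a combat-command-badge holder, so the next rule applies.
Baptiste and Marino both have lineal number 229, so the next rule applies.
Among Baptiste and Marino, by total federal service (higher first) (reversed rule for this group): Baptiste (32 years) before Marino (8 years).
Among Mbeki, Okafor and Vasquez, a combat-command-badge holder before not a combat-command-badge holder: Mbeki (a combat-command-badge holder) before Okafor and Vasquez (not a combat-command-badge holder).
Okafor and Vasquez both have lineal number 900, so the next rule applies.
Among Okafor and Vasquez, by total federal service (lower first): Okafor (11 years) before Vasquez (22 years).
Among Haddad, Pereira and Ivanova, a combat-command-badge holder before not a combat-command-badge holder: Haddad (a combat-command-badge holder) before Pereira and Ivanova (not a combat-command-badge holder).
Pereira and Ivanova both have lineal number 793, so the next rule applies.
Among Pereira and Ivanova, by total federal service (higher first) (reversed rule for this group): Pereira (28 years) before Ivanova (15 years).
Order: Baptiste, Marino, Beaumont, Mbeki, Okafor, Vasquez, Haddad, Pereira, Ivanova, Kowalski. So position 1.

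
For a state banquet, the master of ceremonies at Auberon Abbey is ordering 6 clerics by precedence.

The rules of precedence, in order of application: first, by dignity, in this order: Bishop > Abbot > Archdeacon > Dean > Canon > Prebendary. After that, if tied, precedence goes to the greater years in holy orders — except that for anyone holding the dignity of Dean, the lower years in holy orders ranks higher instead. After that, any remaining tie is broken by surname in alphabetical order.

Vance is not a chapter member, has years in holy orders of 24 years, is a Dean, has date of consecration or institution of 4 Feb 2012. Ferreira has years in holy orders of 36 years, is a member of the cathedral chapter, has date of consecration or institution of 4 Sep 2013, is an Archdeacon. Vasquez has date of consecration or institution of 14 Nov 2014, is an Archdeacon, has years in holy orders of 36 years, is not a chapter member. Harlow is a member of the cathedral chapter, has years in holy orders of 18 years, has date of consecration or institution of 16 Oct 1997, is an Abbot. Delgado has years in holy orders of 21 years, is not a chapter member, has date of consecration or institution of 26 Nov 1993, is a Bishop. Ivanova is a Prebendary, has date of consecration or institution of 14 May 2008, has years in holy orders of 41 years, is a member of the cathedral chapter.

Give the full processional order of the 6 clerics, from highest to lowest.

Delgado, Harlow, Ferreira, Vasquez, Vance, Ivanova

By dignity: Delgado (Bishop); then Harlow (Abbot); then Ferreira and Vasquez (Archdeacon); then Vance (Dean); then Ivanova (Prebendary).
Ferreira and Vasquez both have years in holy orders 36 years, so the next rule applies.
Among Ferreira and Vasquez, alphabetically by surname: Ferreira before Vasquez.
Full order: Delgado, Harlow, Ferreira, Vasquez, Vance, Ivanova.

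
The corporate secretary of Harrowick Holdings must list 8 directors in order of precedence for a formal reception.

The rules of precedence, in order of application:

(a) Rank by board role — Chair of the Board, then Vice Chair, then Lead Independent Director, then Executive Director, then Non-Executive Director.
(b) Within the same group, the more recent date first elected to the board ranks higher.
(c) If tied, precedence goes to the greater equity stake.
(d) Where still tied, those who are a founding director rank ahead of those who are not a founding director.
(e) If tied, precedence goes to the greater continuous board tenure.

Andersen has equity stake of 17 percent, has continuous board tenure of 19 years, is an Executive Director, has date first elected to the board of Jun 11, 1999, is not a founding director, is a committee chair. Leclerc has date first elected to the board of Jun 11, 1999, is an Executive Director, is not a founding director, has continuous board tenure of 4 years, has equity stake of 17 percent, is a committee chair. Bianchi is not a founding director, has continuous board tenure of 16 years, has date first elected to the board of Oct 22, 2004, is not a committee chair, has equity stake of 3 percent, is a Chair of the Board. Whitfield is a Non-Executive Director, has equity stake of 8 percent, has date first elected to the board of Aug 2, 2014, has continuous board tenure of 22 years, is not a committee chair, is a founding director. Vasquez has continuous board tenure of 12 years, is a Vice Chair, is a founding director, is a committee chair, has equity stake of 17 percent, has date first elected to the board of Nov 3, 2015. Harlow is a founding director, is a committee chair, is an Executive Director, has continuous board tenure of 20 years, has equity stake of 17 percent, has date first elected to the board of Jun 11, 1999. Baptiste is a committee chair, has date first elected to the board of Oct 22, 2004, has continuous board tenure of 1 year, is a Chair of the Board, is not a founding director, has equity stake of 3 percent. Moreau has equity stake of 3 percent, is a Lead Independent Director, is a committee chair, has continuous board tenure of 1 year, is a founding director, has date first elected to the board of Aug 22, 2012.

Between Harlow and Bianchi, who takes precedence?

By board role: Bianchi and Baptiste (Chair of the Board); then Vasquez (Vice Chair); then Moreau (Lead Independent Director); then Harlow, Andersen and Leclerc (Executive Director); then Whitfield (Non-Executive Director).
Bianchi and Baptiste both have date first elected to the board Oct 22, 2004, so the next rule applies.
Bianchi and Baptiste both have equity stake 3 percent, so the next rule applies.
Bianchi and Baptiste are each not a founding director, so the next rule applies.
Among Bianchi and Baptiste, by continuous board tenure (higher first): Bianchi (16 years) before Baptiste (1 year).
Harlow, Andersen and Leclerc all have date first elected to the board Jun 11, 1999, so the next rule applies.
Harlow, Andersen and Leclerc all have equity stake 17 percent, so the next rule applies.
Among Harlow, Andersen and Leclerc, a founding director before not a founding director: Harlow (a founding director) before Andersen and Leclerc (not a founding director).
Among Andersen and Leclerc, by continuous board tenure (higher first): Andersen (19 years) before Leclerc (4 years).
So Bianchi takes precedence.

Bianchi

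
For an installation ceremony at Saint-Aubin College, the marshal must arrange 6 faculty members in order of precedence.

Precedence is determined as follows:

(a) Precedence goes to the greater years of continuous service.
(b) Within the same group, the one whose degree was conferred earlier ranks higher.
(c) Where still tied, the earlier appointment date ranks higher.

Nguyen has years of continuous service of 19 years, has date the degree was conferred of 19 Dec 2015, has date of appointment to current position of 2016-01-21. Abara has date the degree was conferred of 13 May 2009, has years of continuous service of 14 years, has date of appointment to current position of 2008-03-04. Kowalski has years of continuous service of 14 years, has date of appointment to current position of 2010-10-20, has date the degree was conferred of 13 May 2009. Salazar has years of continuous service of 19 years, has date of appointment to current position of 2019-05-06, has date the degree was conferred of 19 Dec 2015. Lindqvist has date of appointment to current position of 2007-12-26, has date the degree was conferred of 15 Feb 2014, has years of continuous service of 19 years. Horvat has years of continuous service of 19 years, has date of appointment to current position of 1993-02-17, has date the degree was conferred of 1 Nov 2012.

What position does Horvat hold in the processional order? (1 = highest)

By years of continuous service (higher first): Horvat, Lindqvist, Nguyen and Salazar (each 19 years); then Abara and Kowalski (both 14 years).
Among Horvat, Lindqvist, Nguyen and Salazar, by date the degree was conferred (earlier first): Horvat (1 Nov 2012) before Lindqvist (15 Feb 2014) before Nguyen and Salazar (19 Dec 2015).
Among Nguyen and Salazar, by date of appointment to current position (earlier first): Nguyen (2016-01-21) before Salazar (2019-05-06).
Abara and Kowalski both have date the degree was conferred 13 May 2009, so the next rule applies.
Among Abara and Kowalski, by date of appointment to current position (earlier first): Abara (2008-03-04) before Kowalski (2010-10-20).
Order: Horvat, Lindqvist, Nguyen, Salazar, Abara, Kowalski. So position 1.

1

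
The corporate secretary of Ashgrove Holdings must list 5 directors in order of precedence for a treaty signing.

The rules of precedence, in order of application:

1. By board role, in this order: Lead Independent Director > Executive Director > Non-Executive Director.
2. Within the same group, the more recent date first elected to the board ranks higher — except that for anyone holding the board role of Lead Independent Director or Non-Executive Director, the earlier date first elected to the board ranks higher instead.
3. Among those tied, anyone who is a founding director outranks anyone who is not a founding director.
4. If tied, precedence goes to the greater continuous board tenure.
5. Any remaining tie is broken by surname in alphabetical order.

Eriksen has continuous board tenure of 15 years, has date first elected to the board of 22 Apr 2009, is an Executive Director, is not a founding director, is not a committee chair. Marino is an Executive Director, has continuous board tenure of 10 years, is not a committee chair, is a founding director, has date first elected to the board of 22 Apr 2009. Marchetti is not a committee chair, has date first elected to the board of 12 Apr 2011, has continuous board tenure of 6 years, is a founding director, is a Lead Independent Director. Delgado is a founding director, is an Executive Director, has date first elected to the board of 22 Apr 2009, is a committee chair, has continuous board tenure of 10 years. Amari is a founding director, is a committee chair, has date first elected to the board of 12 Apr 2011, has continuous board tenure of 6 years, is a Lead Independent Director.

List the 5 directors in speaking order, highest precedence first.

By board role: Amari and Marchetti (Lead Independent Director); then Delgado, Marino and Eriksen (Executive Director).
Amari and Marchetti both have date first elected to the board 12 Apr 2011, so the next rule applies.
Amari and Marchetti are each a founding director, so the next rule applies.
Amari and Marchetti both have continuous board tenure 6 years, so the next rule applies.
Among Amari and Marchetti, alphabetically by surname: Amari before Marchetti.
Delgado, Marino and Eriksen all have date first elected to the board 22 Apr 2009, so the next rule applies.
Among Delgado, Marino and Eriksen, a founding director before not a founding director: Delgado and Marino (a founding director) before Eriksen (not a founding director).
Delgado and Marino both have continuous board tenure 10 years, so the next rule applies.
Among Delgado and Marino, alphabetically by surname: Delgado before Marino.
Full order: Amari, Marchetti, Delgado, Marino, Eriksen.

Amari, Marchetti, Delgado, Marino, Eriksen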